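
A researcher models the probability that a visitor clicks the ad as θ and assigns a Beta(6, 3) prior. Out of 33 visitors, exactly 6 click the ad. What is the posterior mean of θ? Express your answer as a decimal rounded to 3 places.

Posterior mean ≈ 0.286

Observing 6 successes and 27 failures updates Beta(6, 3) by adding the success and failure counts to the two shape parameters: α = 6+6 = 12, β = 3+27 = 30.
E[θ | data] = 12/(12+30) = 0.286.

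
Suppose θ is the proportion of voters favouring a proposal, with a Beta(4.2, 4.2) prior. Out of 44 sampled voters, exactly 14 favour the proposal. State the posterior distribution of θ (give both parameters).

Posterior: Beta(18.2, 34.2)

Observing 14 successes and 30 failures updates Beta(4.2, 4.2) by adding the success and failure counts to the two shape parameters: α = 4.2+14 = 18.2, β = 4.2+30 = 34.2.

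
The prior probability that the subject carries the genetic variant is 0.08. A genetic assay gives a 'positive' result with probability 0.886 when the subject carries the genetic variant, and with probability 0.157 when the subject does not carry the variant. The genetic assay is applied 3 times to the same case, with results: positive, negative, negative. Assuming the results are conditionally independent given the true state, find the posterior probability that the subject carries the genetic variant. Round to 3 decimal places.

Let H be the event that the subject carries the genetic variant; start with P(H) = 0.08. P('positive'|H) = 0.886, P('positive'|¬H) = 0.157.
Update on result 1 ('positive'): P(H) ← 0.886·0.0800 / (0.886·0.0800 + 0.157·0.9200) = 0.070880/0.21532 = 0.3292.
Update on result 2 ('negative'): P(H) ← 0.114·0.3292 / (0.114·0.3292 + 0.843·0.6708) = 0.037527/0.60302 = 0.0622.
Update on result 3 ('negative'): P(H) ← 0.114·0.0622 / (0.114·0.0622 + 0.843·0.9378) = 0.0070944/0.79763 = 0.0089.

Posterior P(H) ≈ 0.009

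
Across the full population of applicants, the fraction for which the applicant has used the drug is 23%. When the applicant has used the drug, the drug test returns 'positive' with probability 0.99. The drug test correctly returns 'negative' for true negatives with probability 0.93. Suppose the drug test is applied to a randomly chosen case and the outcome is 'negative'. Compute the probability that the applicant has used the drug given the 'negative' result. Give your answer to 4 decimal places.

Let H be the event that the applicant has used the drug. P(H) = 0.23, so P(¬H) = 0.77. With E the 'negative' result, P(E|H) = 0.01 and P(E|¬H) = 0.93.
P(E) = 0.01·0.23 + 0.93·0.77 = 0.0023000 + 0.71610 = 0.71840.
By Bayes' theorem, P(H|E) = 0.0023000 / 0.71840 = 0.0032.

P(H | E) ≈ 0.0032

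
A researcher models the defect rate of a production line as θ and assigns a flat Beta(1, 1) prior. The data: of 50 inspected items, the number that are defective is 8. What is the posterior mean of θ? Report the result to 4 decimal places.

Observing 8 successes and 42 failures updates Beta(1, 1) by adding the success and failure counts to the two shape parameters: α = 1+8 = 9, β = 1+42 = 43.
E[θ | data] = 9/(9+43) = 0.1731.

Posterior mean ≈ 0.1731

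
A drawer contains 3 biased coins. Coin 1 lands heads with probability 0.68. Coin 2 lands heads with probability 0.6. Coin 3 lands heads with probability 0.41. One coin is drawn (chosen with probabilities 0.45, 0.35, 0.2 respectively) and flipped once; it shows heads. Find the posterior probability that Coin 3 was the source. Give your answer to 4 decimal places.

Posterior probability ≈ 0.1371

P(heads|C1) = 0.68; P(heads|C2) = 0.6; P(heads|C3) = 0.41.
Prior × likelihood for each source: 0.45·0.68=0.3060, 0.35·0.6=0.2100, 0.2·0.41=0.08200. Summing gives P(heads) = 0.59800.
P(Coin 3 | heads) = 0.08200 / 0.59800 = 0.1371.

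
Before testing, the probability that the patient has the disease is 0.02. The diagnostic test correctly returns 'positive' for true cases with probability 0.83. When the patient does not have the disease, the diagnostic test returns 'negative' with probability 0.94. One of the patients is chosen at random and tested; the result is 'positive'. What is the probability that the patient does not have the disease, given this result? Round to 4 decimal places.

Let H be the event that the patient has the disease. P(H) = 0.02, so P(¬H) = 0.98. With E the 'positive' result, P(E|H) = 0.83 and P(E|¬H) = 0.06.
P(E) = 0.83·0.02 + 0.06·0.98 = 0.016600 + 0.058800 = 0.075400.
By Bayes' theorem, P(H|E) = 0.016600 / 0.075400 = 0.2202. Hence P(¬H|E) = 1 − 0.2202 = 0.7798.

P(¬H | E) ≈ 0.7798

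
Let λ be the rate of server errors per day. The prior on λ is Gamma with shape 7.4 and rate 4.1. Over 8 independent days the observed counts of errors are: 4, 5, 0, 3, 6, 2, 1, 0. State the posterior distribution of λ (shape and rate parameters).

Posterior: Gamma(shape=28.4, rate=12.1)

Total count ∑xᵢ = 21 over n = 8 days.
Gamma is conjugate to the Poisson likelihood: posterior is Gamma(shape = 7.4+21 = 28.4, rate = 4.1+8 = 12.1).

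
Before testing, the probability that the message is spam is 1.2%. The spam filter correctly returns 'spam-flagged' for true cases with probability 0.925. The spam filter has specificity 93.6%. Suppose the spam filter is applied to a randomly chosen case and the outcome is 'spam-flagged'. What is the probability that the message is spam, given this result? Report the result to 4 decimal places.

P(H | E) ≈ 0.1493

Write H for 'the message is spam'. Prior odds H:¬H = 0.012/0.988 = 0.012146. For the 'spam-flagged' outcome, the likelihood ratio is 0.925/0.064 = 14.453.
Posterior odds = 0.012146 × 14.453 = 0.17554, so P(H|E) = 0.17554/(1+0.17554) = 0.1493.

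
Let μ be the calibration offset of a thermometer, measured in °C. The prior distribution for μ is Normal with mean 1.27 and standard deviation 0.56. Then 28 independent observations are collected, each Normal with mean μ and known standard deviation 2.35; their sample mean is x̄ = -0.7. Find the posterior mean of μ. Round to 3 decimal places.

Posterior mean ≈ 0.061

With known σ, the Normal prior is conjugate. Weight on the data is w = (n/σ²)/(n/σ² + 1/τ₀²) = 5.07017/(5.07017+3.18878) = 0.61390.
Posterior mean = w·x̄ + (1−w)·μ₀ = 0.61390·-0.7 + 0.38610·1.27 = 0.061.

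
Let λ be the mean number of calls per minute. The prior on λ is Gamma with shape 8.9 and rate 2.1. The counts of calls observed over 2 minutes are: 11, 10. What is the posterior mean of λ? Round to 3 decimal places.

Posterior mean ≈ 7.293

The Poisson likelihood adds the total count to the shape and the number of exposure periods to the rate. Here ∑xᵢ = 21 and n = 2, so shape 8.9→29.9 and rate 2.1→4.1.
Posterior mean = shape/rate = 29.9/4.1 = 7.293.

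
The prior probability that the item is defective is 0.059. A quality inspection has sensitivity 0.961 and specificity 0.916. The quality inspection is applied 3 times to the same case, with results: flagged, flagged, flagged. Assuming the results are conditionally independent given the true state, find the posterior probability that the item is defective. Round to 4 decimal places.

Posterior P(H) ≈ 0.9895

With H the event that the item is defective, the joint likelihood of the observed sequence is P(data|H) = 0.961·0.961·0.961 = 0.88750 and P(data|¬H) = 0.084·0.084·0.084 = 0.00059270.
Bayes: P(H|data) = 0.059·0.88750 / (0.059·0.88750 + 0.941·0.00059270) = 0.052363/0.052920 = 0.9895.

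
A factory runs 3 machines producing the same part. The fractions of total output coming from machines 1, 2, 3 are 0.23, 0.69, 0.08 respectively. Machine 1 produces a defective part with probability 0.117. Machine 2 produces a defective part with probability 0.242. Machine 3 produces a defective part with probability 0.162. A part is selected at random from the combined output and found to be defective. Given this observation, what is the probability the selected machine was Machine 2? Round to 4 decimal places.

Posterior probability ≈ 0.8073

P(defective|M1) = 0.117; P(defective|M2) = 0.242; P(defective|M3) = 0.162.
Prior × likelihood for each source: 0.23·0.117=0.02691, 0.69·0.242=0.1670, 0.08·0.162=0.01296. Summing gives P(defective) = 0.20685.
P(Machine 2 | defective) = 0.1670 / 0.20685 = 0.8073.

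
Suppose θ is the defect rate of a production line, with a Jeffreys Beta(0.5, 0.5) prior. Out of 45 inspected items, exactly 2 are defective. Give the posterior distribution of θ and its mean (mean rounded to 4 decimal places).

Posterior: Beta(2.5, 43.5); mean ≈ 0.0543

Observing 2 successes and 43 failures updates Beta(0.5, 0.5) by adding the success and failure counts to the two shape parameters: α = 0.5+2 = 2.5, β = 0.5+43 = 43.5.
Posterior mean = α/(α+β) = 2.5/46 = 0.0543.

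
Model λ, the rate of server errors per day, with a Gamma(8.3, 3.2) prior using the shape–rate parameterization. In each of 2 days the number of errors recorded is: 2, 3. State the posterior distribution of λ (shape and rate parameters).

Total count ∑xᵢ = 5 over n = 2 days.
Gamma is conjugate to the Poisson likelihood: posterior is Gamma(shape = 8.3+5 = 13.3, rate = 3.2+2 = 5.2).

Posterior: Gamma(shape=13.3, rate=5.2)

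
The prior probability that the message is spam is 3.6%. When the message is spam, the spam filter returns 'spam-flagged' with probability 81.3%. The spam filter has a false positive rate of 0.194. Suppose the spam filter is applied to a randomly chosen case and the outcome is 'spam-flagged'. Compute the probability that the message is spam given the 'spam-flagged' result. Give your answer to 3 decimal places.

P(H | E) ≈ 0.135

Let H be the event that the message is spam. P(H) = 0.036, so P(¬H) = 0.964. With E the 'spam-flagged' result, P(E|H) = 0.813 and P(E|¬H) = 0.194.
P(E) = 0.813·0.036 + 0.194·0.964 = 0.029268 + 0.18702 = 0.21628.
By Bayes' theorem, P(H|E) = 0.029268 / 0.21628 = 0.135.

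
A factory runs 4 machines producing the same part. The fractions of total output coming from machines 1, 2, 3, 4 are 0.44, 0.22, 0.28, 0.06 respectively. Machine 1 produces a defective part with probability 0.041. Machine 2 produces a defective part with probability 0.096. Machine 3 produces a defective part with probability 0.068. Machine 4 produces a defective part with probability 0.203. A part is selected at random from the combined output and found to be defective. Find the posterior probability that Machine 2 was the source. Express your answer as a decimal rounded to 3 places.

P(defective|M1) = 0.041; P(defective|M2) = 0.096; P(defective|M3) = 0.068; P(defective|M4) = 0.203.
Prior × likelihood for each source: 0.44·0.041=0.01804, 0.22·0.096=0.02112, 0.28·0.068=0.01904, 0.06·0.203=0.01218. Summing gives P(defective) = 0.070380.
P(Machine 2 | defective) = 0.02112 / 0.070380 = 0.300.

Posterior probability ≈ 0.300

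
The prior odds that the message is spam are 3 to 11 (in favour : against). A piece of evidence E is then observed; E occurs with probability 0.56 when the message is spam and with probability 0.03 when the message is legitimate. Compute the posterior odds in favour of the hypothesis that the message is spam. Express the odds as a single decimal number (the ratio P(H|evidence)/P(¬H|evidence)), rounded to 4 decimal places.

Posterior odds ≈ 5.0909

Prior odds = 3/11 = 0.27273. In log-odds, ln(0.27273) = -1.2993.
Add log likelihood ratio: ln(18.667) = 2.9267.
Posterior log-odds = 1.6275, so posterior odds = exp(1.6275) = 5.0909.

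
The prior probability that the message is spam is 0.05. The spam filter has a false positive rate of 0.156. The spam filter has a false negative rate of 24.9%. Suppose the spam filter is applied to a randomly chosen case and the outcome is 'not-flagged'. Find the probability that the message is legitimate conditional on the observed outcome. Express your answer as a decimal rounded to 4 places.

Write H for 'the message is spam'. Prior odds H:¬H = 0.05/0.95 = 0.052632. For the 'not-flagged' outcome, the likelihood ratio is 0.249/0.844 = 0.29502.
Posterior odds = 0.052632 × 0.29502 = 0.015528, so P(H|E) = 0.015528/(1+0.015528) = 0.0153. Then P(¬H|E) = 1 − 0.0153 = 0.9847.

P(¬H | E) ≈ 0.9847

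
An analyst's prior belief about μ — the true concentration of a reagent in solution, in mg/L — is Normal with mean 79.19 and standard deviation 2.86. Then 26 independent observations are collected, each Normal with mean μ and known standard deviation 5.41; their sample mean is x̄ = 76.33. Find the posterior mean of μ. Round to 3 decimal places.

With known σ, the Normal prior is conjugate. Weight on the data is w = (n/σ²)/(n/σ² + 1/τ₀²) = 0.888339/(0.888339+0.122255) = 0.87903.
Posterior mean = w·x̄ + (1−w)·μ₀ = 0.87903·76.33 + 0.12097·79.19 = 76.676.

Posterior mean ≈ 76.676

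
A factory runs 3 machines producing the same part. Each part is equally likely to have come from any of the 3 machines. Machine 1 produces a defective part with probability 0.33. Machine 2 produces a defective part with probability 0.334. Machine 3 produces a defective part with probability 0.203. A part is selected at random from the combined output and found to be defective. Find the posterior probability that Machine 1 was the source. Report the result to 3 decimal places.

Tabulate prior·likelihood by source: [1] prior 0.333333, lik 0.33, product 0.1100; [2] prior 0.333333, lik 0.334, product 0.1113; [3] prior 0.333333, lik 0.203, product 0.06767.
Normalizing constant = 0.28900; the posterior for Machine 1 is its product over the sum, 0.1100/0.28900 = 0.381.

Posterior probability ≈ 0.381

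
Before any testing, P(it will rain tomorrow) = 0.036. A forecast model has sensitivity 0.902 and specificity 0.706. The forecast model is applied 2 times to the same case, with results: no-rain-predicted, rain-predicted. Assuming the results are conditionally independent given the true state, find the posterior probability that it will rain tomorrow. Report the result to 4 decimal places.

Posterior P(H) ≈ 0.0157

With H the event that it will rain tomorrow, the joint likelihood of the observed sequence is P(data|H) = 0.098·0.902 = 0.088396 and P(data|¬H) = 0.706·0.294 = 0.20756.
Bayes: P(H|data) = 0.036·0.088396 / (0.036·0.088396 + 0.964·0.20756) = 0.0031823/0.20327 = 0.0157.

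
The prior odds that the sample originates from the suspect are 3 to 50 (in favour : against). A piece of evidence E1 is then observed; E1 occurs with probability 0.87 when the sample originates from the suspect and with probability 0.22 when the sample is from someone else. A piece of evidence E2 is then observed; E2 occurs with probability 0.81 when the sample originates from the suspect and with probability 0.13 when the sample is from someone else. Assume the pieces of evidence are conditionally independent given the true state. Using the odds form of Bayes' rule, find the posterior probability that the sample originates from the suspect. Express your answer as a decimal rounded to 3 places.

Posterior probability ≈ 0.597

Prior odds = 3/50 = 0.060000.
Likelihood ratio for E1 = 0.87/0.22 = 3.9545.
Likelihood ratio for E2 = 0.81/0.13 = 6.2308.
Posterior odds = prior odds × LR₁ × LR₂ = 1.4784.
Posterior probability = odds/(1+odds) = 1.4784/2.4784 = 0.597.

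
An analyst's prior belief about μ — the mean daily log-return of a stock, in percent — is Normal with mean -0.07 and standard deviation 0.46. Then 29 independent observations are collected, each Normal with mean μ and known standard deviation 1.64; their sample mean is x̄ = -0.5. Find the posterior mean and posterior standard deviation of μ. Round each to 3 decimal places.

Posterior mean ≈ -0.369; posterior SD ≈ 0.254

Prior precision 1/τ₀² = 1/0.46² = 4.72590; data precision n/σ² = 29/1.64² = 10.7823.
Posterior precision = 4.72590 + 10.7823 = 15.5082, giving posterior SD = 1/√15.5082 = 0.254.
Posterior mean = (4.72590·-0.07 + 10.7823·-0.5) / 15.5082 = -0.369.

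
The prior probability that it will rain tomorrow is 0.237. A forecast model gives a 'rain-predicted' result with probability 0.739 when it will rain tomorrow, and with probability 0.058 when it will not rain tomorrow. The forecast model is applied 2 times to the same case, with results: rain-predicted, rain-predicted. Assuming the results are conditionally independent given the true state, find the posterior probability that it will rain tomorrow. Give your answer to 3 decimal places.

Posterior P(H) ≈ 0.981

Let H be the event that it will rain tomorrow; start with P(H) = 0.237. P('rain-predicted'|H) = 0.739, P('rain-predicted'|¬H) = 0.058.
Update on result 1 ('rain-predicted'): P(H) ← 0.739·0.2370 / (0.739·0.2370 + 0.058·0.7630) = 0.17514/0.21940 = 0.7983.
Update on result 2 ('rain-predicted'): P(H) ← 0.739·0.7983 / (0.739·0.7983 + 0.058·0.2017) = 0.58994/0.60164 = 0.9806.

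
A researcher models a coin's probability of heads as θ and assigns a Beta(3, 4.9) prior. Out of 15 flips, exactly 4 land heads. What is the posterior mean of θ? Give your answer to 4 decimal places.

Posterior mean ≈ 0.3057

The binomial likelihood is conjugate to the Beta prior: with 4 successes and 11 failures, the posterior is Beta(3+4, 4.9+11) = Beta(7, 15.9).
E[θ | data] = 7/(7+15.9) = 0.3057.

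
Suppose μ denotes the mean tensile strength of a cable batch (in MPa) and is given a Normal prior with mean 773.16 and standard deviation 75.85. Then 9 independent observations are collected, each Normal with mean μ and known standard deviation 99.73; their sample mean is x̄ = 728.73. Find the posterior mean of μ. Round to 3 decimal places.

Posterior mean ≈ 735.889

With known σ, the Normal prior is conjugate. Weight on the data is w = (n/σ²)/(n/σ² + 1/τ₀²) = 0.00090488/(0.00090488+0.00017382) = 0.83886.
Posterior mean = w·x̄ + (1−w)·μ₀ = 0.83886·728.73 + 0.16114·773.16 = 735.889.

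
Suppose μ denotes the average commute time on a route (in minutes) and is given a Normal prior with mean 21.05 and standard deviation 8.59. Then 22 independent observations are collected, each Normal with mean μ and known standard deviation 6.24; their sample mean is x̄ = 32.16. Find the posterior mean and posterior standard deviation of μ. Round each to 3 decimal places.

Posterior mean ≈ 31.900; posterior SD ≈ 1.315

With known σ, the Normal prior is conjugate. Weight on the data is w = (n/σ²)/(n/σ² + 1/τ₀²) = 0.565007/(0.565007+0.0135523) = 0.97658.
Posterior mean = w·x̄ + (1−w)·μ₀ = 0.97658·32.16 + 0.023424·21.05 = 31.900. Posterior variance = 1/(0.565007+0.0135523) = 1.72843, so SD = 1.315.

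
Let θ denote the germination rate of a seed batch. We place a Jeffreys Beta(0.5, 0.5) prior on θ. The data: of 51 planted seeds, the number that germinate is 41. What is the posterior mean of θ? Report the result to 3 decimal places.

Posterior mean ≈ 0.798

The binomial likelihood is conjugate to the Beta prior: with 41 successes and 10 failures, the posterior is Beta(0.5+41, 0.5+10) = Beta(41.5, 10.5).
E[θ | data] = 41.5/(41.5+10.5) = 0.798.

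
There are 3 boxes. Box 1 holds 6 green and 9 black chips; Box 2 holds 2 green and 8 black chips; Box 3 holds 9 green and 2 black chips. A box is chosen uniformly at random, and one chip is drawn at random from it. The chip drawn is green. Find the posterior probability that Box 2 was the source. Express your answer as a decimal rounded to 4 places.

Posterior probability ≈ 0.1410

Tabulate prior·likelihood by source: [1] prior 0.333333, lik 0.4, product 0.1333; [2] prior 0.333333, lik 0.2, product 0.06667; [3] prior 0.333333, lik 0.8182, product 0.2727.
Normalizing constant = 0.47273; the posterior for Box 2 is its product over the sum, 0.06667/0.47273 = 0.1410.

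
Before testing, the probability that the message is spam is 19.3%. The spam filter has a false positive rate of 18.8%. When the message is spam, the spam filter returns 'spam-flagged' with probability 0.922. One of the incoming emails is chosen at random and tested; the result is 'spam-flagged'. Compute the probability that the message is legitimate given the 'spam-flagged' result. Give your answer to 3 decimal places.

P(¬H | E) ≈ 0.460

Let H be the event that the message is spam. P(H) = 0.193, so P(¬H) = 0.807. With E the 'spam-flagged' result, P(E|H) = 0.922 and P(E|¬H) = 0.188.
P(E) = 0.922·0.193 + 0.188·0.807 = 0.17795 + 0.15172 = 0.32966.
By Bayes' theorem, P(H|E) = 0.17795 / 0.32966 = 0.540. Hence P(¬H|E) = 1 − 0.540 = 0.460.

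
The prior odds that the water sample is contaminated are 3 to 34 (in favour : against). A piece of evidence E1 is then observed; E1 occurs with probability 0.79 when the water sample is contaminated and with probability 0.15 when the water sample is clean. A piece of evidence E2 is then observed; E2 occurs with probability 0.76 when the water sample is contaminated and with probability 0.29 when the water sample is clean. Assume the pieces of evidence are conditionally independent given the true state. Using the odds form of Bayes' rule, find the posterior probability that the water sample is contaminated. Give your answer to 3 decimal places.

Posterior probability ≈ 0.549

Prior odds = 3/34 = 0.088235.
Likelihood ratio for E1 = 0.79/0.15 = 5.2667.
Likelihood ratio for E2 = 0.76/0.29 = 2.6207.
Posterior odds = prior odds × LR₁ × LR₂ = 1.2178.
Posterior probability = odds/(1+odds) = 1.2178/2.2178 = 0.549.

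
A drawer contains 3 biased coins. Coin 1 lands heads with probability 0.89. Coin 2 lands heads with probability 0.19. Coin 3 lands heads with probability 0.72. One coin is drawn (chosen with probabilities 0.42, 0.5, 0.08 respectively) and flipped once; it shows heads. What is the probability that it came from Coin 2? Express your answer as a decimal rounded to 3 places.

Tabulate prior·likelihood by source: [1] prior 0.42, lik 0.89, product 0.3738; [2] prior 0.5, lik 0.19, product 0.09500; [3] prior 0.08, lik 0.72, product 0.05760.
Normalizing constant = 0.52640; the posterior for Coin 2 is its product over the sum, 0.09500/0.52640 = 0.180.

Posterior probability ≈ 0.180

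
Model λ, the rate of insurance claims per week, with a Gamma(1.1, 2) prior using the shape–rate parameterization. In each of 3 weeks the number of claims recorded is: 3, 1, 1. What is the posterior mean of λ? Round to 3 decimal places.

Posterior mean ≈ 1.220

Total count ∑xᵢ = 5 over n = 3 weeks.
Gamma is conjugate to the Poisson likelihood: posterior is Gamma(shape = 1.1+5 = 6.1, rate = 2+3 = 5).
E[λ | data] = 6.1/5 = 1.220.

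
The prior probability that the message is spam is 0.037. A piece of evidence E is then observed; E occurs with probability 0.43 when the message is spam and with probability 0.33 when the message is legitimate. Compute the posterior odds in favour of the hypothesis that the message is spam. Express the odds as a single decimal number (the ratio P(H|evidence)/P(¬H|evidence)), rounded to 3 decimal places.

Posterior odds ≈ 0.050

Prior odds = 0.037/(1−0.037) = 0.038422.
Likelihood ratio for E = 0.43/0.33 = 1.3030.
Posterior odds = prior odds × LR = 0.050065.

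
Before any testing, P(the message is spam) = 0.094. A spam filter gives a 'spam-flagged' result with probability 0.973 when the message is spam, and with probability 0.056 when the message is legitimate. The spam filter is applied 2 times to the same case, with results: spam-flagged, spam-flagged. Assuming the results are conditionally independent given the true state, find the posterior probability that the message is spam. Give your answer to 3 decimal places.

Let H be the event that the message is spam; start with P(H) = 0.094. P('spam-flagged'|H) = 0.973, P('spam-flagged'|¬H) = 0.056.
Update on result 1 ('spam-flagged'): P(H) ← 0.973·0.0940 / (0.973·0.0940 + 0.056·0.9060) = 0.091462/0.14220 = 0.6432.
Update on result 2 ('spam-flagged'): P(H) ← 0.973·0.6432 / (0.973·0.6432 + 0.056·0.3568) = 0.62584/0.64582 = 0.9691.

Posterior P(H) ≈ 0.969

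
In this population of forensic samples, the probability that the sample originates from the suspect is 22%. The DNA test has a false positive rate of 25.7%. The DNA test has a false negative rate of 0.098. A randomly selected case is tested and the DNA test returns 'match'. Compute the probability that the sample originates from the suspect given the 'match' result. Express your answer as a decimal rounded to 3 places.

P(H | E) ≈ 0.497

Write H for 'the sample originates from the suspect'. Prior odds H:¬H = 0.22/0.78 = 0.28205. For the 'match' outcome, the likelihood ratio is 0.902/0.257 = 3.5097.
Posterior odds = 0.28205 × 3.5097 = 0.98992, so P(H|E) = 0.98992/(1+0.98992) = 0.497.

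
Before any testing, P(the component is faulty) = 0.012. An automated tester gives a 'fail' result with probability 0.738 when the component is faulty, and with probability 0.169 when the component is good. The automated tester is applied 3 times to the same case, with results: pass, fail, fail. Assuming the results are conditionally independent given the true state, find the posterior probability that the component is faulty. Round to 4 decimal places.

With H the event that the component is faulty, the joint likelihood of the observed sequence is P(data|H) = 0.262·0.738·0.738 = 0.14270 and P(data|¬H) = 0.831·0.169·0.169 = 0.023734.
Bayes: P(H|data) = 0.012·0.14270 / (0.012·0.14270 + 0.988·0.023734) = 0.0017124/0.025162 = 0.0681.

Posterior P(H) ≈ 0.0681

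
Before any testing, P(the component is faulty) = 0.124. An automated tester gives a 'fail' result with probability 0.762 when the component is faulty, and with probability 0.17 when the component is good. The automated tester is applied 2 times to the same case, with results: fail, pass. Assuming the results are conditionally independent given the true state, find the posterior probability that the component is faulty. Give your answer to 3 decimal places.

Posterior P(H) ≈ 0.154

With H the event that the component is faulty, the joint likelihood of the observed sequence is P(data|H) = 0.762·0.238 = 0.18136 and P(data|¬H) = 0.17·0.83 = 0.14110.
Bayes: P(H|data) = 0.124·0.18136 / (0.124·0.18136 + 0.876·0.14110) = 0.022488/0.14609 = 0.1539.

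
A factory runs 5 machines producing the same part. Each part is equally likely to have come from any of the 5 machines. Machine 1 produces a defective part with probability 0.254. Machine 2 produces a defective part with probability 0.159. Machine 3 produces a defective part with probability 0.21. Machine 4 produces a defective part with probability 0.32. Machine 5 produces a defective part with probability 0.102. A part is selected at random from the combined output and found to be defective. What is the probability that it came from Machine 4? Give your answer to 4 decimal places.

Posterior probability ≈ 0.3062

P(defective|M1) = 0.254; P(defective|M2) = 0.159; P(defective|M3) = 0.21; P(defective|M4) = 0.32; P(defective|M5) = 0.102.
Prior × likelihood for each source: 0.2·0.254=0.05080, 0.2·0.159=0.03180, 0.2·0.21=0.04200, 0.2·0.32=0.06400, 0.2·0.102=0.02040. Summing gives P(defective) = 0.20900.
P(Machine 4 | defective) = 0.06400 / 0.20900 = 0.3062.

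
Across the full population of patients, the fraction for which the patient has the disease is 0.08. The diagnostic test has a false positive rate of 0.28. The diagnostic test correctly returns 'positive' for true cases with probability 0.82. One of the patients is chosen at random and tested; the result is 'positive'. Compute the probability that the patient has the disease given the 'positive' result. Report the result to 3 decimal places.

Let H be the event that the patient has the disease. P(H) = 0.08, so P(¬H) = 0.92. With E the 'positive' result, P(E|H) = 0.82 and P(E|¬H) = 0.28.
P(E) = 0.82·0.08 + 0.28·0.92 = 0.065600 + 0.25760 = 0.32320.
By Bayes' theorem, P(H|E) = 0.065600 / 0.32320 = 0.203.

P(H | E) ≈ 0.203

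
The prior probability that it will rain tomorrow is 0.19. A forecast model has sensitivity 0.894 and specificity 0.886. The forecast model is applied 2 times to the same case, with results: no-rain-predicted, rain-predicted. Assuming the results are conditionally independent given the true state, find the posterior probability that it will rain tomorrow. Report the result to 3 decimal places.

Posterior P(H) ≈ 0.180

Let H be the event that it will rain tomorrow; start with P(H) = 0.19. P('rain-predicted'|H) = 0.894, P('rain-predicted'|¬H) = 0.114.
Update on result 1 ('no-rain-predicted'): P(H) ← 0.106·0.1900 / (0.106·0.1900 + 0.886·0.8100) = 0.020140/0.73780 = 0.0273.
Update on result 2 ('rain-predicted'): P(H) ← 0.894·0.0273 / (0.894·0.0273 + 0.114·0.9727) = 0.024404/0.13529 = 0.1804.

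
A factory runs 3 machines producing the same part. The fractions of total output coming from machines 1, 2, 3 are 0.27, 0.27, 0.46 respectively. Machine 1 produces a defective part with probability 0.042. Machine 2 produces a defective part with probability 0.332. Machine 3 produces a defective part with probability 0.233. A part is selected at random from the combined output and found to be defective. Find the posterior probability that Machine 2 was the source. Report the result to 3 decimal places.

Posterior probability ≈ 0.431

Tabulate prior·likelihood by source: [1] prior 0.27, lik 0.042, product 0.01134; [2] prior 0.27, lik 0.332, product 0.08964; [3] prior 0.46, lik 0.233, product 0.1072.
Normalizing constant = 0.20816; the posterior for Machine 2 is its product over the sum, 0.08964/0.20816 = 0.431.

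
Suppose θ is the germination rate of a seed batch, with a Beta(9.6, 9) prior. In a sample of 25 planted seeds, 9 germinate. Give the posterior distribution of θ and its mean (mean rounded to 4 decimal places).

Posterior: Beta(18.6, 25); mean ≈ 0.4266

Observing 9 successes and 16 failures updates Beta(9.6, 9) by adding the success and failure counts to the two shape parameters: α = 9.6+9 = 18.6, β = 9+16 = 25.
Posterior mean = α/(α+β) = 18.6/43.6 = 0.4266.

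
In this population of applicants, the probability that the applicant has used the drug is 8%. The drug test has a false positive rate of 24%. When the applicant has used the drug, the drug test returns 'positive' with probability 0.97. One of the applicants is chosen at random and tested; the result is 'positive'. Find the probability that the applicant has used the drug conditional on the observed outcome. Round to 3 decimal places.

P(H | E) ≈ 0.260

Write H for 'the applicant has used the drug'. Prior odds H:¬H = 0.08/0.92 = 0.086957. For the 'positive' outcome, the likelihood ratio is 0.97/0.24 = 4.0417.
Posterior odds = 0.086957 × 4.0417 = 0.35145, so P(H|E) = 0.35145/(1+0.35145) = 0.260.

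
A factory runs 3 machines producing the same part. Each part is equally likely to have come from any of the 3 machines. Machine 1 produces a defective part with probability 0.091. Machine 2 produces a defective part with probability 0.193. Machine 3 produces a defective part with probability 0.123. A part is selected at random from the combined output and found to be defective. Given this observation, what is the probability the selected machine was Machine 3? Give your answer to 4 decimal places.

Posterior probability ≈ 0.3022

Tabulate prior·likelihood by source: [1] prior 0.333333, lik 0.091, product 0.03033; [2] prior 0.333333, lik 0.193, product 0.06433; [3] prior 0.333333, lik 0.123, product 0.04100.
Normalizing constant = 0.13567; the posterior for Machine 3 is its product over the sum, 0.04100/0.13567 = 0.3022.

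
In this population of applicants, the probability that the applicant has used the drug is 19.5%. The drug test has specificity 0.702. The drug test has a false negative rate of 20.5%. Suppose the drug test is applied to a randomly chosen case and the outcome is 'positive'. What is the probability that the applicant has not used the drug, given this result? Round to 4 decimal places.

P(¬H | E) ≈ 0.6074

Let H be the event that the applicant has used the drug. P(H) = 0.195, so P(¬H) = 0.805. With E the 'positive' result, P(E|H) = 0.795 and P(E|¬H) = 0.298.
P(E) = 0.795·0.195 + 0.298·0.805 = 0.15503 + 0.23989 = 0.39492.
By Bayes' theorem, P(H|E) = 0.15503 / 0.39492 = 0.3926. Hence P(¬H|E) = 1 − 0.3926 = 0.6074.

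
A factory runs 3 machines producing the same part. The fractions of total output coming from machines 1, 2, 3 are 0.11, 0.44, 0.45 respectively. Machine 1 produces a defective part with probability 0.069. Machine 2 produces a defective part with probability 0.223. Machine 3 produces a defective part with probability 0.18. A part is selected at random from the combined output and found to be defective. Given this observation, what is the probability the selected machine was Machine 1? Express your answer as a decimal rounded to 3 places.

Posterior probability ≈ 0.041

Tabulate prior·likelihood by source: [1] prior 0.11, lik 0.069, product 0.007590; [2] prior 0.44, lik 0.223, product 0.09812; [3] prior 0.45, lik 0.18, product 0.08100.
Normalizing constant = 0.18671; the posterior for Machine 1 is its product over the sum, 0.007590/0.18671 = 0.041.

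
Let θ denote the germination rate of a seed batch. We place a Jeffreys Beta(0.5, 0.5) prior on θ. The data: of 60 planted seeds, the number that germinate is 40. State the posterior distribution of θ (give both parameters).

Posterior: Beta(40.5, 20.5)

Observing 40 successes and 20 failures updates Beta(0.5, 0.5) by adding the success and failure counts to the two shape parameters: α = 0.5+40 = 40.5, β = 0.5+20 = 20.5.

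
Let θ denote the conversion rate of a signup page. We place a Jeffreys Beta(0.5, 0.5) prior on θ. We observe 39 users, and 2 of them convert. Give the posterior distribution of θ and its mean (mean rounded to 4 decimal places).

The binomial likelihood is conjugate to the Beta prior: with 2 successes and 37 failures, the posterior is Beta(0.5+2, 0.5+37) = Beta(2.5, 37.5).
E[θ | data] = 2.5/(2.5+37.5) = 0.0625.

Posterior: Beta(2.5, 37.5); mean ≈ 0.0625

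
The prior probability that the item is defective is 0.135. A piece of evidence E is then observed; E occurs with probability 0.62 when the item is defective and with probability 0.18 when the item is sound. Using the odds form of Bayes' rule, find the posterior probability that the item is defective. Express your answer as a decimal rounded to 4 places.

Prior odds = 0.135/(1−0.135) = 0.15607.
Likelihood ratio for E = 0.62/0.18 = 3.4444.
Posterior odds = prior odds × LR = 0.53757.
Posterior probability = odds/(1+odds) = 0.53757/1.5376 = 0.3496.

Posterior probability ≈ 0.3496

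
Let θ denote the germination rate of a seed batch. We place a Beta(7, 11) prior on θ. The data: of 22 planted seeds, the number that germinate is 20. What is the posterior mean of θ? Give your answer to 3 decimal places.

Posterior mean ≈ 0.675

Observing 20 successes and 2 failures updates Beta(7, 11) by adding the success and failure counts to the two shape parameters: α = 7+20 = 27, β = 11+2 = 13.
E[θ | data] = 27/(27+13) = 0.675.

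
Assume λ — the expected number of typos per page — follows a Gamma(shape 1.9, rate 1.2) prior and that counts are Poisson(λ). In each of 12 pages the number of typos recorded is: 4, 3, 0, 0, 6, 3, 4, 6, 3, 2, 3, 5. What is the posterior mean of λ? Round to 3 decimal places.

Posterior mean ≈ 3.098

The Poisson likelihood adds the total count to the shape and the number of exposure periods to the rate. Here ∑xᵢ = 39 and n = 12, so shape 1.9→40.9 and rate 1.2→13.2.
E[λ | data] = 40.9/13.2 = 3.098.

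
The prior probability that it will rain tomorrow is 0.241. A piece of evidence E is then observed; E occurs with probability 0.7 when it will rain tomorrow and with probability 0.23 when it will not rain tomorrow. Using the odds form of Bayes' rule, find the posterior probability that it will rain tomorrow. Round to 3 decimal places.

Posterior probability ≈ 0.491

Prior odds = 0.241/(1−0.241) = 0.31752. In log-odds, ln(0.31752) = -1.1472.
Add log likelihood ratio: ln(3.0435) = 1.1130.
Posterior log-odds = -0.034204, so posterior odds = exp(-0.034204) = 0.96637. Converting, P(H|E) = 0.96637/1.9664 = 0.491.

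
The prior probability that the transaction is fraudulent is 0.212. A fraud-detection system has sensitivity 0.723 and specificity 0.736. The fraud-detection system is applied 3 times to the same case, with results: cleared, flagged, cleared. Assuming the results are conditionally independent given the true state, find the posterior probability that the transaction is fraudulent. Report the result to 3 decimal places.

Posterior P(H) ≈ 0.095

Let H be the event that the transaction is fraudulent; start with P(H) = 0.212. P('flagged'|H) = 0.723, P('flagged'|¬H) = 0.264.
Update on result 1 ('cleared'): P(H) ← 0.277·0.2120 / (0.277·0.2120 + 0.736·0.7880) = 0.058724/0.63869 = 0.0919.
Update on result 2 ('flagged'): P(H) ← 0.723·0.0919 / (0.723·0.0919 + 0.264·0.9081) = 0.066476/0.30620 = 0.2171.
Update on result 3 ('cleared'): P(H) ← 0.277·0.2171 / (0.277·0.2171 + 0.736·0.7829) = 0.060136/0.63635 = 0.0945.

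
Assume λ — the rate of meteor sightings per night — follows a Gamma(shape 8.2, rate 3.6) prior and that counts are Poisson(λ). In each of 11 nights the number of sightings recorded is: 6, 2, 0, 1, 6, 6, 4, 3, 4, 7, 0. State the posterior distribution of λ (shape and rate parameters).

The Poisson likelihood adds the total count to the shape and the number of exposure periods to the rate. Here ∑xᵢ = 39 and n = 11, so shape 8.2→47.2 and rate 3.6→14.6.

Posterior: Gamma(shape=47.2, rate=14.6)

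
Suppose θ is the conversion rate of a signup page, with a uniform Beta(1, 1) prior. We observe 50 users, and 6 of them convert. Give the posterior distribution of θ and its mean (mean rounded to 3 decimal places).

Posterior: Beta(7, 45); mean ≈ 0.135

The binomial likelihood is conjugate to the Beta prior: with 6 successes and 44 failures, the posterior is Beta(1+6, 1+44) = Beta(7, 45).
Posterior mean = α/(α+β) = 7/52 = 0.135.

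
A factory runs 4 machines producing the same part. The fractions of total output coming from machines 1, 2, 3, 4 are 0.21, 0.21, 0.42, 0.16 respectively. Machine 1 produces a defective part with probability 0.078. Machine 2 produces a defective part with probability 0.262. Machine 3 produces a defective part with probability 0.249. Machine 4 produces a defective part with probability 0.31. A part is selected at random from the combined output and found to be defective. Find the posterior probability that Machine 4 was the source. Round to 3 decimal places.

Posterior probability ≈ 0.220

Tabulate prior·likelihood by source: [1] prior 0.21, lik 0.078, product 0.01638; [2] prior 0.21, lik 0.262, product 0.05502; [3] prior 0.42, lik 0.249, product 0.1046; [4] prior 0.16, lik 0.31, product 0.04960.
Normalizing constant = 0.22558; the posterior for Machine 4 is its product over the sum, 0.04960/0.22558 = 0.220.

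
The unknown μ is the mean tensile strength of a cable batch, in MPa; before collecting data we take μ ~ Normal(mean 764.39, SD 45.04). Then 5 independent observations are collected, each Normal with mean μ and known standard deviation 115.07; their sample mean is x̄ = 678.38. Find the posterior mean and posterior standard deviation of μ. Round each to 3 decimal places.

With known σ, the Normal prior is conjugate. Weight on the data is w = (n/σ²)/(n/σ² + 1/τ₀²) = 0.00037761/(0.00037761+0.00049295) = 0.43376.
Posterior mean = w·x̄ + (1−w)·μ₀ = 0.43376·678.38 + 0.56624·764.39 = 727.083. Posterior variance = 1/(0.00037761+0.00049295) = 1148.68, so SD = 33.892.

Posterior mean ≈ 727.083; posterior SD ≈ 33.892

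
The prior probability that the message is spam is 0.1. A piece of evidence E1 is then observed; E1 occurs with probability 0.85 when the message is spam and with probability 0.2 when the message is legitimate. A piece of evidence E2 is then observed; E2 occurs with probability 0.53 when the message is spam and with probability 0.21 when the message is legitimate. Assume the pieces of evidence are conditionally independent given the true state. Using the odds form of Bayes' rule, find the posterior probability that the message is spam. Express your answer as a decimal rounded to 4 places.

Posterior probability ≈ 0.5438

Prior odds = 0.1/(1−0.1) = 0.11111.
Likelihood ratio for E1 = 0.85/0.2 = 4.2500.
Likelihood ratio for E2 = 0.53/0.21 = 2.5238.
Posterior odds = prior odds × LR₁ × LR₂ = 1.1918.
Posterior probability = odds/(1+odds) = 1.1918/2.1918 = 0.5438.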